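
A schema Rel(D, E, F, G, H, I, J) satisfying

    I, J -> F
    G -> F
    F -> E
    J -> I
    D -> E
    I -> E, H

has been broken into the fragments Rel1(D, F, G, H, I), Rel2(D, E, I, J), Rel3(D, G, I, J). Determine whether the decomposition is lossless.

Chase test. Columns are D, E, F, G, H, I, J; row i has aⱼ where attribute j ∈ Reli, else bᵢⱼ.
Initial tableau (one row per fragment):
  row 1: a1 b12 a3 a4 a5 a6 b17
  row 2: a1 a2 b23 b24 b25 a6 a7
  row 3: a1 b32 b33 a4 b35 a6 a7
Rows 2 and 3 agree on I, J; apply I, J→F and equate their F entries.
Rows 1 and 3 agree on G; apply G→F and equate their F entries.
Rows 1 and 2 agree on F; apply F→E and equate their E entries.
Rows 1 and 3 agree on F; apply F→E and equate their E entries.
Rows 1 and 2 agree on I; apply I→E, H and equate their E, H entries.
Rows 1 and 3 agree on I; apply I→E, H and equate their E, H entries.
Row 3 is now all distinguished symbols — the join is lossless.

Yes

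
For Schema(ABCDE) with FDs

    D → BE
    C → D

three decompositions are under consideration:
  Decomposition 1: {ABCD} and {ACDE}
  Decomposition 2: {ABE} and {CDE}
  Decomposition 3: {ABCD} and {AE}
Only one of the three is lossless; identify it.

Decomposition 1: common = {ACD}, closure = {ABCDE} → lossless.
Decomposition 2: common = {E}, closure = {E} → lossy.
Decomposition 3: common = {A}, closure = {A} → lossy.

Decomposition 1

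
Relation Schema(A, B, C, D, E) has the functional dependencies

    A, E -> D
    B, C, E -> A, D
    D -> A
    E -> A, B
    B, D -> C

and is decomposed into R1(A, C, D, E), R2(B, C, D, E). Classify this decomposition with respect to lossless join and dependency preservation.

Lossless test: (C, D, E)⁺ = {A, B, C, D, E}, which contains all of one fragment — lossless.
Dependency preservation: B, C, E → A, D; E → A, B are not contained in any single fragment, but the restricted closure of each left-hand side across the fragments still reaches the right-hand side; the remaining FDs each lie inside some fragment. All dependencies are preserved.

lossless and dependency-preserving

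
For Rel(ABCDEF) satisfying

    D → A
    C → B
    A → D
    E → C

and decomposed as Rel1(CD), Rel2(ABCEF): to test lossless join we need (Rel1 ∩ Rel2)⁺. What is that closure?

BC

Rel1 ∩ Rel2 = {C}.
C → B applies, adding B
Closure: {BC}.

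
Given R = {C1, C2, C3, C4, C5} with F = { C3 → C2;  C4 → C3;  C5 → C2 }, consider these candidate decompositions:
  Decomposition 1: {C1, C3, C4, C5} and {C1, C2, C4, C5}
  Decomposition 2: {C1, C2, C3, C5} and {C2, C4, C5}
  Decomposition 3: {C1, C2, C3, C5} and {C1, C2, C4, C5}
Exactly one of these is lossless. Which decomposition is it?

Decomposition 1: common = {C1, C4, C5}, closure = {C1, C2, C3, C4, C5} → lossless.
Decomposition 2: common = {C2, C5}, closure = {C2, C5} → lossy.
Decomposition 3: common = {C1, C2, C5}, closure = {C1, C2, C5} → lossy.

Decomposition 1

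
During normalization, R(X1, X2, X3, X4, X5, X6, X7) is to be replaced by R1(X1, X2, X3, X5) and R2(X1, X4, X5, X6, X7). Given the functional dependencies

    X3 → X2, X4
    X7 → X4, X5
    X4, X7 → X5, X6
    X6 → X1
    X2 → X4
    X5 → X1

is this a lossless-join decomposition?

No

Common attributes: R1 ∩ R2 = {X1, X5}.
No dependency enlarges {X1, X5}, so (X1, X5)⁺ = {X1, X5}.
The closure contains neither all of R1 = {X1, X2, X3, X5} nor all of R2 = {X1, X4, X5, X6, X7}, so the common attributes are not a superkey of either fragment. The join is lossy.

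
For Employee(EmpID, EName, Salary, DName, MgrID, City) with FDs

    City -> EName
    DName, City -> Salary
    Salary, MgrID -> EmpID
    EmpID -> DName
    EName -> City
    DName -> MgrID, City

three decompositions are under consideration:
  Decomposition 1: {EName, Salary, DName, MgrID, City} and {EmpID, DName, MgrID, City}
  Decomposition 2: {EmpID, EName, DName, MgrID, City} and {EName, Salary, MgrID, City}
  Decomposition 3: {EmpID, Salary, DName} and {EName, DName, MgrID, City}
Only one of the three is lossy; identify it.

Decomposition 1: common = {DName, MgrID, City}, closure = {EmpID, EName, Salary, DName, MgrID, City} → lossless.
Decomposition 2: common = {EName, MgrID, City}, closure = {EName, MgrID, City} → lossy.
Decomposition 3: common = {DName}, closure = {EmpID, EName, Salary, DName, MgrID, City} → lossless.

Decomposition 2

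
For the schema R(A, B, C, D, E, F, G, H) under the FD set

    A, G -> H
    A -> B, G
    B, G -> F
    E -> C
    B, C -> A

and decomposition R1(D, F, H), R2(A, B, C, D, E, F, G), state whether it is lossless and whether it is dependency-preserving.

Lossless test: (D, F)⁺ = {D, F}, which is a superkey of neither fragment — lossy.
Dependency preservation: the restricted closure of {A, G} across the fragments never reaches {H}, so A, G → H cannot be enforced without a join — not preserved.

lossy and not dependency-preserving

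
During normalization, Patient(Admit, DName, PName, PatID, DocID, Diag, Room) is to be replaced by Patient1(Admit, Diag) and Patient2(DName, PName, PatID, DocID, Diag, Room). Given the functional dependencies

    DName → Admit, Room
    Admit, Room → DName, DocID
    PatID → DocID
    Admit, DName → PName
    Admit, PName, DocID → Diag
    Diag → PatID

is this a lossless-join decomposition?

No

Common attributes: Patient1 ∩ Patient2 = {Diag}.
Closure of {Diag}: Diag → PatID applies, adding PatID; PatID → DocID applies, adding DocID. So (Diag)⁺ = {PatID, DocID, Diag}.
The closure contains neither all of Patient1 = {Admit, Diag} nor all of Patient2 = {DName, PName, PatID, DocID, Diag, Room}, so the common attributes are not a superkey of either fragment. The join is lossy.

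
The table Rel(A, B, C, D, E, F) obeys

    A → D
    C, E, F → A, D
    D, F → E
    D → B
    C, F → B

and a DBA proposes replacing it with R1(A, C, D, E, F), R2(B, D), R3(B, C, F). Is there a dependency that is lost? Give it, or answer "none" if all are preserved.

A → D lies within R1.
C, E, F → A, D lies within R1.
D, F → E lies within R1.
D → B lies within R2.
C, F → B lies within R3.
Every dependency is enforceable on the fragments, so the decomposition is dependency-preserving.

none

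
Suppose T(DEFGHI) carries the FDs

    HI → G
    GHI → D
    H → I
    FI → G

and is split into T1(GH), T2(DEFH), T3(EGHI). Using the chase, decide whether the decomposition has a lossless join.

Chase test. Columns are DEFGHI; row i has aⱼ where attribute j ∈ Ti, else bᵢⱼ.
Initial tableau (one row per fragment):
  row 1: b11 b12 b13 a4 a5 b16
  row 2: a1 a2 a3 b24 a5 b26
  row 3: b31 a2 b33 a4 a5 a6
Rows 1 and 2 agree on H; apply H→I and equate their I entries.
Rows 1 and 3 agree on H; apply H→I and equate their I entries.
Rows 1 and 2 agree on HI; apply HI→G and equate their G entries.
Rows 1 and 2 agree on GHI; apply GHI→D and equate their D entries.
Rows 1 and 3 agree on GHI; apply GHI→D and equate their D entries.
Row 2 is now all distinguished symbols — the join is lossless.

Yes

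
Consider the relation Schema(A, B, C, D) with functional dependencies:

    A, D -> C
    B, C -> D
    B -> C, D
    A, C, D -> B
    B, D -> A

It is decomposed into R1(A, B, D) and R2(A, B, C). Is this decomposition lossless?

Yes

Common attributes: R1 ∩ R2 = {A, B}.
Closure of {A, B}: B → C, D applies, adding C, D. So (A, B)⁺ = {A, B, C, D}.
This closure contains every attribute of R1, so R1 ∩ R2 → R1. The join is lossless.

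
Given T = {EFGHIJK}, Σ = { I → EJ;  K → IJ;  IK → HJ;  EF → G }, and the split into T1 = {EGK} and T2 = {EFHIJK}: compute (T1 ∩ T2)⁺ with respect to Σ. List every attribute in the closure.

T1 ∩ T2 = {EK}.
K → IJ applies, adding IJ
IK → HJ applies, adding H
Closure: {EHIJK}.

EHIJK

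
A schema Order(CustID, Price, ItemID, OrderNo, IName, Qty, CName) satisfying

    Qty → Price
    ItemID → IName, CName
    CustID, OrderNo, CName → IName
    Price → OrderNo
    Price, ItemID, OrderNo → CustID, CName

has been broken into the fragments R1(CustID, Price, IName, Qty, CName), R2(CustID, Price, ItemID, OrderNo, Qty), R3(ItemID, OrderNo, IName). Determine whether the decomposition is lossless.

Chase test. Columns are CustID, Price, ItemID, OrderNo, IName, Qty, CName; row i has aⱼ where attribute j ∈ Ri, else bᵢⱼ.
Initial tableau (one row per fragment):
  row 1: a1 a2 b13 b14 a5 a6 a7
  row 2: a1 a2 a3 a4 b25 a6 b27
  row 3: b31 b32 a3 a4 a5 b36 b37
Rows 2 and 3 agree on ItemID; apply ItemID→IName, CName and equate their IName, CName entries.
Rows 1 and 2 agree on Price; apply Price→OrderNo and equate their OrderNo entries.
No row becomes fully distinguished — the join is lossy.

No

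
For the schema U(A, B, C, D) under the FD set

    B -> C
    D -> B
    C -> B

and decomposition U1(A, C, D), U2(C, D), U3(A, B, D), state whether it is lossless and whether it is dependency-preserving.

lossless but not dependency-preserving

Lossless test (chase): Rows 1 and 2 agree on D; apply D→B and equate their B entries. Rows 1 and 3 agree on D; apply D→B and equate their B entries. Rows 1 and 3 agree on B; apply B→C and equate their C entries. Row 1 is now all distinguished symbols — the join is lossless.
Dependency preservation: the restricted closure of {B} across the fragments never reaches {C}, so B → C cannot be enforced without a join — not preserved.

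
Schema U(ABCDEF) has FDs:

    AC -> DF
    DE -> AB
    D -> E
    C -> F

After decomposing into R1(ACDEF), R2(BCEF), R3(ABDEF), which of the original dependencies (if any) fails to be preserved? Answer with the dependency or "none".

AC → DF lies within R1.
DE → AB lies within R3.
D → E lies within R1.
C → F lies within R1.
Every dependency is enforceable on the fragments, so the decomposition is dependency-preserving.

none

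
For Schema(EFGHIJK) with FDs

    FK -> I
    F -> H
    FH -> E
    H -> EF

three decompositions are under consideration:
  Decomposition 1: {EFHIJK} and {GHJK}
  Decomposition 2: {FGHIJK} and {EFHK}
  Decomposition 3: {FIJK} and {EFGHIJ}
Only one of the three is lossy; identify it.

Decomposition 3

Decomposition 1: common = {HJK}, closure = {EFHIJK} → lossless.
Decomposition 2: common = {FHK}, closure = {EFHIK} → lossless.
Decomposition 3: common = {FIJ}, closure = {EFHIJ} → lossy.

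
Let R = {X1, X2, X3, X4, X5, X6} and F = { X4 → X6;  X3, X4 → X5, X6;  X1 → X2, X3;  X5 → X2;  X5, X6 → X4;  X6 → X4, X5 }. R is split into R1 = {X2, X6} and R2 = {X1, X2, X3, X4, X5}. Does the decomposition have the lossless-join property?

Common attributes: R1 ∩ R2 = {X2}.
No dependency enlarges {X2}, so (X2)⁺ = {X2}.
The closure contains neither all of R1 = {X2, X6} nor all of R2 = {X1, X2, X3, X4, X5}, so the common attributes are not a superkey of either fragment. The join is lossy.

No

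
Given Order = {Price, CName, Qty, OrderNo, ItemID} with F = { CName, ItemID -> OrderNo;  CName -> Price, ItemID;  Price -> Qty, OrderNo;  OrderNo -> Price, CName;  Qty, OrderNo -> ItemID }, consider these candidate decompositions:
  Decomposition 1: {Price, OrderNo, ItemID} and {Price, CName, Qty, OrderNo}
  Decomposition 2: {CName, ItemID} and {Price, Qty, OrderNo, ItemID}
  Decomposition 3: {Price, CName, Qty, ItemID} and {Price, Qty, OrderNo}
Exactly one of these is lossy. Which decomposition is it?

Decomposition 2

Decomposition 1: common = {Price, OrderNo}, closure = {Price, CName, Qty, OrderNo, ItemID} → lossless.
Decomposition 2: common = {ItemID}, closure = {ItemID} → lossy.
Decomposition 3: common = {Price, Qty}, closure = {Price, CName, Qty, OrderNo, ItemID} → lossless.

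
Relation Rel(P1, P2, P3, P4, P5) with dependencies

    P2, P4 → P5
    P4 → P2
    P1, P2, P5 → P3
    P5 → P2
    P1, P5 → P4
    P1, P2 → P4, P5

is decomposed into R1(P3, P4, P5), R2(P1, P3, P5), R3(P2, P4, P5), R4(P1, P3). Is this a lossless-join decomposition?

Chase test. Columns are P1, P2, P3, P4, P5; row i has aⱼ where attribute j ∈ Ri, else bᵢⱼ.
Initial tableau (one row per fragment):
  row 1: b11 b12 a3 a4 a5
  row 2: a1 b22 a3 b24 a5
  row 3: b31 a2 b33 a4 a5
  row 4: a1 b42 a3 b44 b45
Rows 1 and 3 agree on P4; apply P4→P2 and equate their P2 entries.
Rows 1 and 2 agree on P5; apply P5→P2 and equate their P2 entries.
No row becomes fully distinguished — the join is lossy.

No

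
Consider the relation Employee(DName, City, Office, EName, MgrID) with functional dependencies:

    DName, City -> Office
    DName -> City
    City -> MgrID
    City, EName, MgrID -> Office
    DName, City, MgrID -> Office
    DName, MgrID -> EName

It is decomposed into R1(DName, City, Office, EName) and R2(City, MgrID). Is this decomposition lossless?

Common attributes: R1 ∩ R2 = {City}.
Closure of {City}: City → MgrID applies, adding MgrID. So (City)⁺ = {City, MgrID}.
This closure contains every attribute of R2, so R1 ∩ R2 → R2. The join is lossless.

Yes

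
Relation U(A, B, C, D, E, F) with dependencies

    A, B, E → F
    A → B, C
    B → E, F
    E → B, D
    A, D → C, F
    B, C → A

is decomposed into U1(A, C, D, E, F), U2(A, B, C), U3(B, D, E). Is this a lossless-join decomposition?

Yes

Chase test. Columns are A, B, C, D, E, F; row i has aⱼ where attribute j ∈ Ui, else bᵢⱼ.
Initial tableau (one row per fragment):
  row 1: a1 b12 a3 a4 a5 a6
  row 2: a1 a2 a3 b24 b25 b26
  row 3: b31 a2 b33 a4 a5 b36
Rows 1 and 2 agree on A; apply A→B, C and equate their B, C entries.
Rows 1 and 2 agree on B; apply B→E, F and equate their E, F entries.
Rows 1 and 3 agree on B; apply B→E, F and equate their E, F entries.
Rows 1 and 2 agree on E; apply E→B, D and equate their B, D entries.
Row 1 is now all distinguished symbols — the join is lossless.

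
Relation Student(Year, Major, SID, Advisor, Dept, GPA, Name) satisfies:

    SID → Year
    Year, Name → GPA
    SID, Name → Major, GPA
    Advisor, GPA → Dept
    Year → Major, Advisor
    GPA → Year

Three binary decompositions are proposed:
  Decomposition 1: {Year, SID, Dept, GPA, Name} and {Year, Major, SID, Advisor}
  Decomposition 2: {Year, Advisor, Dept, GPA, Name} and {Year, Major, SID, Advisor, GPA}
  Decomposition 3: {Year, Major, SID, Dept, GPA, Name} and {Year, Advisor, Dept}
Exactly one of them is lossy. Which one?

Decomposition 1: common = {Year, SID}, closure = {Year, Major, SID, Advisor} → lossless.
Decomposition 2: common = {Year, Advisor, GPA}, closure = {Year, Major, Advisor, Dept, GPA} → lossy.
Decomposition 3: common = {Year, Dept}, closure = {Year, Major, Advisor, Dept} → lossless.

Decomposition 2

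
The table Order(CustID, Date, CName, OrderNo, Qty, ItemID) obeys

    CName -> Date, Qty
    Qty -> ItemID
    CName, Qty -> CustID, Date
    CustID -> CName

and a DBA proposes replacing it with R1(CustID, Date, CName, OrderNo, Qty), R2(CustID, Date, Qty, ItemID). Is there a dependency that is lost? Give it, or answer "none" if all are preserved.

none

CName → Date, Qty lies within R1.
Qty → ItemID lies within R2.
CName, Qty → CustID, Date lies within R1.
CustID → CName lies within R1.
Every dependency is enforceable on the fragments, so the decomposition is dependency-preserving.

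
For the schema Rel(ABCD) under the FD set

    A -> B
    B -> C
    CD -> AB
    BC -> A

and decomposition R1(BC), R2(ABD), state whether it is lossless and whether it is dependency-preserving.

Lossless test: (B)⁺ = {ABC}, which contains all of one fragment — lossless.
Dependency preservation: the restricted closure of {CD} across the fragments never reaches {AB}, so CD → AB cannot be enforced without a join — not preserved.

lossless but not dependency-preserving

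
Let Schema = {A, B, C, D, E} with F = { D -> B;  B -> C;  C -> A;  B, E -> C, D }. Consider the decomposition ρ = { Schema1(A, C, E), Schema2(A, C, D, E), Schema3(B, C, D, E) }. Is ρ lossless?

Yes

Chase test. Columns are A, B, C, D, E; row i has aⱼ where attribute j ∈ Schemai, else bᵢⱼ.
Initial tableau (one row per fragment):
  row 1: a1 b12 a3 b14 a5
  row 2: a1 b22 a3 a4 a5
  row 3: b31 a2 a3 a4 a5
Rows 2 and 3 agree on D; apply D→B and equate their B entries.
Rows 1 and 3 agree on C; apply C→A and equate their A entries.
Row 2 is now all distinguished symbols — the join is lossless.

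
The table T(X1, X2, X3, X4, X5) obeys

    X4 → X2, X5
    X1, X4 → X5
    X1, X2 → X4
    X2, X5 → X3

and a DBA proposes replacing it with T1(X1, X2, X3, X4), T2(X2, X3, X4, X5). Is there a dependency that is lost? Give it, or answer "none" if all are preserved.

none

X4 → X2, X5 lies within T2.
X1, X4 → X5: restricted closure across fragments reaches X5.
X1, X2 → X4 lies within T1.
X2, X5 → X3 lies within T2.
Every dependency is enforceable on the fragments, so the decomposition is dependency-preserving.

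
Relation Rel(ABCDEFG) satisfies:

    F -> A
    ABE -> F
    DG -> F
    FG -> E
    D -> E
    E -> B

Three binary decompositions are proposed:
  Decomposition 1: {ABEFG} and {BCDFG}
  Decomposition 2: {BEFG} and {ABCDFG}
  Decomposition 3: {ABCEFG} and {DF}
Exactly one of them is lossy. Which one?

Decomposition 1: common = {BFG}, closure = {ABEFG} → lossless.
Decomposition 2: common = {BFG}, closure = {ABEFG} → lossless.
Decomposition 3: common = {F}, closure = {AF} → lossy.

Decomposition 3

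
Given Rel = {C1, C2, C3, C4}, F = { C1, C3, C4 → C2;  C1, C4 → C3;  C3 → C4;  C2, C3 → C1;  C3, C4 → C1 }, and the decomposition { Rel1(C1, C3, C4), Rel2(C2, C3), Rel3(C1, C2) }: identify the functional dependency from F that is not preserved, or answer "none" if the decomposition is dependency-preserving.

none

C1, C3, C4 → C2: restricted closure across fragments reaches C2.
C1, C4 → C3 lies within Rel1.
C3 → C4 lies within Rel1.
C2, C3 → C1: restricted closure across fragments reaches C1.
C3, C4 → C1 lies within Rel1.
Every dependency is enforceable on the fragments, so the decomposition is dependency-preserving.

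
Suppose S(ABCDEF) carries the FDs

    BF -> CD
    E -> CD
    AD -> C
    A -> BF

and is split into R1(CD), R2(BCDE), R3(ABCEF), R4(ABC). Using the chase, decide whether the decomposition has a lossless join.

Chase test. Columns are ABCDEF; row i has aⱼ where attribute j ∈ Ri, else bᵢⱼ.
Initial tableau (one row per fragment):
  row 1: b11 b12 a3 a4 b15 b16
  row 2: b21 a2 a3 a4 a5 b26
  row 3: a1 a2 a3 b34 a5 a6
  row 4: a1 a2 a3 b44 b45 b46
Rows 2 and 3 agree on E; apply E→CD and equate their CD entries.
Rows 3 and 4 agree on A; apply A→BF and equate their BF entries.
Rows 3 and 4 agree on BF; apply BF→CD and equate their CD entries.
Row 3 is now all distinguished symbols — the join is lossless.

Yes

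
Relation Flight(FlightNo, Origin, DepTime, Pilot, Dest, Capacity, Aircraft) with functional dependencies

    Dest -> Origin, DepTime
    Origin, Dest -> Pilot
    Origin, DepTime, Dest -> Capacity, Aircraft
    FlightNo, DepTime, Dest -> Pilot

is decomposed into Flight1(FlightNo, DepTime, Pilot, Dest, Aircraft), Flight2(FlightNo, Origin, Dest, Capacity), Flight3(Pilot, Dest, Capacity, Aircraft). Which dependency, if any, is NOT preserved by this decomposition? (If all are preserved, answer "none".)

Dest → Origin, DepTime: restricted closure across fragments reaches Origin, DepTime.
Origin, Dest → Pilot: restricted closure across fragments reaches Pilot.
Origin, DepTime, Dest → Capacity, Aircraft: restricted closure across fragments reaches Capacity, Aircraft.
FlightNo, DepTime, Dest → Pilot lies within Flight1.
Every dependency is enforceable on the fragments, so the decomposition is dependency-preserving.

none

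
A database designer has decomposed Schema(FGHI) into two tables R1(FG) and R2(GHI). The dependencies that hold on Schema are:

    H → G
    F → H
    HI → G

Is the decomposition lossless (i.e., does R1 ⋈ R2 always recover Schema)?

Common attributes: R1 ∩ R2 = {G}.
No dependency enlarges {G}, so (G)⁺ = {G}.
The closure contains neither all of R1 = {FG} nor all of R2 = {GHI}, so the common attributes are not a superkey of either fragment. The join is lossy.

No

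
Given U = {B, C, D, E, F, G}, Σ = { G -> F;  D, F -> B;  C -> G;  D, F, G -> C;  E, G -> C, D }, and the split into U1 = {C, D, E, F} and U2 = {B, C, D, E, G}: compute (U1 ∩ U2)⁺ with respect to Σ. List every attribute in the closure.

B, C, D, E, F, G

U1 ∩ U2 = {C, D, E}.
C → G applies, adding G
G → F applies, adding F
D, F → B applies, adding B
Closure: {B, C, D, E, F, G}.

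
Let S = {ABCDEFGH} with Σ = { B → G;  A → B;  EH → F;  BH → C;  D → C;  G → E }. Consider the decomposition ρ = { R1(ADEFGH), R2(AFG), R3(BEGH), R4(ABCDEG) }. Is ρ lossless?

Chase test. Columns are ABCDEFGH; row i has aⱼ where attribute j ∈ Ri, else bᵢⱼ.
Initial tableau (one row per fragment):
  row 1: a1 b12 b13 a4 a5 a6 a7 a8
  row 2: a1 b22 b23 b24 b25 a6 a7 b28
  row 3: b31 a2 b33 b34 a5 b36 a7 a8
  row 4: a1 a2 a3 a4 a5 b46 a7 b48
Rows 1 and 2 agree on A; apply A→B and equate their B entries.
Rows 1 and 4 agree on A; apply A→B and equate their B entries.
Rows 1 and 3 agree on EH; apply EH→F and equate their F entries.
Rows 1 and 3 agree on BH; apply BH→C and equate their C entries.
Rows 1 and 4 agree on D; apply D→C and equate their C entries.
Rows 1 and 2 agree on G; apply G→E and equate their E entries.
Row 1 is now all distinguished symbols — the join is lossless.

Yes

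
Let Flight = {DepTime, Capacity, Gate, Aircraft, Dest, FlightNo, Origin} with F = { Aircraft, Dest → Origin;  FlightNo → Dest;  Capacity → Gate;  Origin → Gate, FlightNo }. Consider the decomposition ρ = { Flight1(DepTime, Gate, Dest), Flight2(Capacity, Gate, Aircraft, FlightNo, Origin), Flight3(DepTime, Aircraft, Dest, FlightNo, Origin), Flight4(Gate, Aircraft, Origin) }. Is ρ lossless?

Chase test. Columns are DepTime, Capacity, Gate, Aircraft, Dest, FlightNo, Origin; row i has aⱼ where attribute j ∈ Flighti, else bᵢⱼ.
Initial tableau (one row per fragment):
  row 1: a1 b12 a3 b14 a5 b16 b17
  row 2: b21 a2 a3 a4 b25 a6 a7
  row 3: a1 b32 b33 a4 a5 a6 a7
  row 4: b41 b42 a3 a4 b45 b46 a7
Rows 2 and 3 agree on FlightNo; apply FlightNo→Dest and equate their Dest entries.
Rows 2 and 3 agree on Origin; apply Origin→Gate, FlightNo and equate their Gate, FlightNo entries.
Rows 2 and 4 agree on Origin; apply Origin→Gate, FlightNo and equate their Gate, FlightNo entries.
Rows 2 and 4 agree on FlightNo; apply FlightNo→Dest and equate their Dest entries.
No row becomes fully distinguished — the join is lossy.

No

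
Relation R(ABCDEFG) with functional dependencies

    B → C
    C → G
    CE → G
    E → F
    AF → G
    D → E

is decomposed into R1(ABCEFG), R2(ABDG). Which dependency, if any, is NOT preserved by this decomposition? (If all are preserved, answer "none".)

Check D → E: no single fragment contains all of {DE}, and the restricted closure of {D} across the fragments never reaches {E}.
B → C is preserved.
C → G is preserved.
CE → G is preserved.
E → F is preserved.
AF → G is preserved.

D → E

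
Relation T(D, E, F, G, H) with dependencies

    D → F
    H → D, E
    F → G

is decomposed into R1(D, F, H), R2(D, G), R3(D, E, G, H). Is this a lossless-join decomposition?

Yes

Chase test. Columns are D, E, F, G, H; row i has aⱼ where attribute j ∈ Ri, else bᵢⱼ.
Initial tableau (one row per fragment):
  row 1: a1 b12 a3 b14 a5
  row 2: a1 b22 b23 a4 b25
  row 3: a1 a2 b33 a4 a5
Rows 1 and 2 agree on D; apply D→F and equate their F entries.
Rows 1 and 3 agree on D; apply D→F and equate their F entries.
Rows 1 and 3 agree on H; apply H→D, E and equate their D, E entries.
Rows 1 and 2 agree on F; apply F→G and equate their G entries.
Row 1 is now all distinguished symbols — the join is lossless.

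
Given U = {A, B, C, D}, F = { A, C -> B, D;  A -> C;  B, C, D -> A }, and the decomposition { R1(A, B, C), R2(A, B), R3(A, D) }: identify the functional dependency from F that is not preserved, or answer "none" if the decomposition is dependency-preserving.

B, C, D -> A

Check B, C, D → A: no single fragment contains all of {A, B, C, D}, and the restricted closure of {B, C, D} across the fragments never reaches {A}.
A, C → B, D is preserved.
A → C is preserved.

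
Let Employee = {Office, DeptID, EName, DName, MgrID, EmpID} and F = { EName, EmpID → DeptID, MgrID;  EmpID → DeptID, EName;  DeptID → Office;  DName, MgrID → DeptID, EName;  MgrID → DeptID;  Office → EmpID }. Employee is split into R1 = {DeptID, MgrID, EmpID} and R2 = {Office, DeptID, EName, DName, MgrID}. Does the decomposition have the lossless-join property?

Common attributes: R1 ∩ R2 = {DeptID, MgrID}.
Closure of {DeptID, MgrID}: DeptID → Office applies, adding Office; Office → EmpID applies, adding EmpID; EmpID → DeptID, EName applies, adding EName. So (DeptID, MgrID)⁺ = {Office, DeptID, EName, MgrID, EmpID}.
This closure contains every attribute of R1, so R1 ∩ R2 → R1. The join is lossless.

Yes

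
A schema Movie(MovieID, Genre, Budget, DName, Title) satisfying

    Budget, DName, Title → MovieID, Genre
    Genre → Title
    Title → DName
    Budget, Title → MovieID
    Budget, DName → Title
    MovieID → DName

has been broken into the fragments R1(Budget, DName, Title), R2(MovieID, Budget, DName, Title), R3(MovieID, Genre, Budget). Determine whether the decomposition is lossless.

Chase test. Columns are MovieID, Genre, Budget, DName, Title; row i has aⱼ where attribute j ∈ Ri, else bᵢⱼ.
Initial tableau (one row per fragment):
  row 1: b11 b12 a3 a4 a5
  row 2: a1 b22 a3 a4 a5
  row 3: a1 a2 a3 b34 b35
Rows 1 and 2 agree on Budget, DName, Title; apply Budget, DName, Title→MovieID, Genre and equate their MovieID, Genre entries.
Rows 1 and 3 agree on MovieID; apply MovieID→DName and equate their DName entries.
Rows 1 and 3 agree on Budget, DName; apply Budget, DName→Title and equate their Title entries.
Rows 1 and 3 agree on Budget, DName, Title; apply Budget, DName, Title→MovieID, Genre and equate their MovieID, Genre entries.
Row 1 is now all distinguished symbols — the join is lossless.

Yes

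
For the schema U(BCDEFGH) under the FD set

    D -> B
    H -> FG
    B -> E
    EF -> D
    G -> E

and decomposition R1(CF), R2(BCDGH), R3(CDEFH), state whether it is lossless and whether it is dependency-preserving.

lossless but not dependency-preserving

Lossless test (chase): Rows 2 and 3 agree on D; apply D→B and equate their B entries. Rows 2 and 3 agree on H; apply H→FG and equate their FG entries. Rows 2 and 3 agree on B; apply B→E and equate their E entries. Row 2 is now all distinguished symbols — the join is lossless.
Dependency preservation: the restricted closure of {B} across the fragments never reaches {E}, so B → E cannot be enforced without a join — not preserved.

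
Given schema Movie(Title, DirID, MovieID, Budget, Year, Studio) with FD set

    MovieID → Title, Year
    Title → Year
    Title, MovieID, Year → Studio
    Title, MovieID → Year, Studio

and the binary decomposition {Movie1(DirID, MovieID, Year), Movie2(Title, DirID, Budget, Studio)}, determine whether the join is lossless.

Common attributes: Movie1 ∩ Movie2 = {DirID}.
No dependency enlarges {DirID}, so (DirID)⁺ = {DirID}.
The closure contains neither all of Movie1 = {DirID, MovieID, Year} nor all of Movie2 = {Title, DirID, Budget, Studio}, so the common attributes are not a superkey of either fragment. The join is lossy.

No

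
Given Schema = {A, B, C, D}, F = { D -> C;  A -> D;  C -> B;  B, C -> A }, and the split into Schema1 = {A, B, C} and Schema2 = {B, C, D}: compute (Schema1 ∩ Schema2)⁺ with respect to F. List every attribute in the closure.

A, B, C, D

Schema1 ∩ Schema2 = {B, C}.
B, C → A applies, adding A
A → D applies, adding D
Closure: {A, B, C, D}.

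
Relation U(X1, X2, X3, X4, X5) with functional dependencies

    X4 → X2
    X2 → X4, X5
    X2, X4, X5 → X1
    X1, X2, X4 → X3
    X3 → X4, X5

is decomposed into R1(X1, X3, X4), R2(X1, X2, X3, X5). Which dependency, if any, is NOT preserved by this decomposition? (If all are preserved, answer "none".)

X4 → X2: restricted closure across fragments reaches X2.
X2 → X4, X5: restricted closure across fragments reaches X4, X5.
X2, X4, X5 → X1: restricted closure across fragments reaches X1.
X1, X2, X4 → X3: restricted closure across fragments reaches X3.
X3 → X4, X5: restricted closure across fragments reaches X4, X5.
Every dependency is enforceable on the fragments, so the decomposition is dependency-preserving.

none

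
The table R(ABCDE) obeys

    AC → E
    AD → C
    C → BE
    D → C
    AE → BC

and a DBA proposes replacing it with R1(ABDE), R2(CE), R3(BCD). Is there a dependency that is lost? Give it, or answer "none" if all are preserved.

AE → BC

Check AE → BC: no single fragment contains all of {ABCE}, and the restricted closure of {AE} across the fragments never reaches {BC}.
AC → E is preserved.
AD → C is preserved.
C → BE is preserved.
D → C is preserved.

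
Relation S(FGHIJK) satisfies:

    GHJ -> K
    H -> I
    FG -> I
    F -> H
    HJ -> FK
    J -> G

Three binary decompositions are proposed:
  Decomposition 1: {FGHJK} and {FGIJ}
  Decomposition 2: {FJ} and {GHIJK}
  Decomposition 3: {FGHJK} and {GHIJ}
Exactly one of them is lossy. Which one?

Decomposition 1: common = {FGJ}, closure = {FGHIJK} → lossless.
Decomposition 2: common = {J}, closure = {GJ} → lossy.
Decomposition 3: common = {GHJ}, closure = {FGHIJK} → lossless.

Decomposition 2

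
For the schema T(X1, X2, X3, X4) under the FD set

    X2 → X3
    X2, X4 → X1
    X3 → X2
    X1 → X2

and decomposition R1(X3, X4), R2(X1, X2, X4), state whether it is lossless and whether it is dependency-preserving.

lossy and not dependency-preserving

Lossless test: (X4)⁺ = {X4}, which is a superkey of neither fragment — lossy.
Dependency preservation: the restricted closure of {X2} across the fragments never reaches {X3}, so X2 → X3 cannot be enforced without a join — not preserved.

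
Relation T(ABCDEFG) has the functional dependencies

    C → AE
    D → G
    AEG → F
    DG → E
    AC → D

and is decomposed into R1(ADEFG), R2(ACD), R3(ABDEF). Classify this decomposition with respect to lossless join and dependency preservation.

Lossless test (chase): Rows 1 and 2 agree on D; apply D→G and equate their G entries. Rows 1 and 3 agree on D; apply D→G and equate their G entries. Rows 1 and 2 agree on DG; apply DG→E and equate their E entries. Rows 1 and 2 agree on AEG; apply AEG→F and equate their F entries. No row becomes fully distinguished — the join is lossy.
Dependency preservation: C → AE is not contained in any single fragment, but the restricted closure of its left-hand side across the fragments still reaches the right-hand side; the remaining FDs each lie inside some fragment. All dependencies are preserved.

lossy but dependency-preserving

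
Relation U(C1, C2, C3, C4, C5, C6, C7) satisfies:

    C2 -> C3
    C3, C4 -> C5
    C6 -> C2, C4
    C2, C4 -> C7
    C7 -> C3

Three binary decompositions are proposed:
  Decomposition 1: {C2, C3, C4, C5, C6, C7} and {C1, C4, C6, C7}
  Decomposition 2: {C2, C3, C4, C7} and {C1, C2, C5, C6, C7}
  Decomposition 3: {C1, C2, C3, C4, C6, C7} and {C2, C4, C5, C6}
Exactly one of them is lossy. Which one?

Decomposition 1: common = {C4, C6, C7}, closure = {C2, C3, C4, C5, C6, C7} → lossless.
Decomposition 2: common = {C2, C7}, closure = {C2, C3, C7} → lossy.
Decomposition 3: common = {C2, C4, C6}, closure = {C2, C3, C4, C5, C6, C7} → lossless.

Decomposition 2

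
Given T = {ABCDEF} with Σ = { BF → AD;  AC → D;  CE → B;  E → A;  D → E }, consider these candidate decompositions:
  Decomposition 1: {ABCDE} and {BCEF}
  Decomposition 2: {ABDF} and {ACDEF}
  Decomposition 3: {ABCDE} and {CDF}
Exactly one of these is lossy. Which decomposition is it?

Decomposition 2

Decomposition 1: common = {BCE}, closure = {ABCDE} → lossless.
Decomposition 2: common = {ADF}, closure = {ADEF} → lossy.
Decomposition 3: common = {CD}, closure = {ABCDE} → lossless.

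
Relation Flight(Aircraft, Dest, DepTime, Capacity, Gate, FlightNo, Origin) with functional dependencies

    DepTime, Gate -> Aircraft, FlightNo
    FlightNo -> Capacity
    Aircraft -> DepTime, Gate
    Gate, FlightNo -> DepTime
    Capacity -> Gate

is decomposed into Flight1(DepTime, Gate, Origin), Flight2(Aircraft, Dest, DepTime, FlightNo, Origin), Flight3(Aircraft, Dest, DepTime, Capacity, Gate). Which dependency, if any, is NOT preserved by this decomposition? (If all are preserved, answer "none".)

DepTime, Gate → Aircraft, FlightNo: restricted closure across fragments reaches Aircraft, FlightNo.
FlightNo → Capacity: restricted closure across fragments reaches Capacity.
Aircraft → DepTime, Gate lies within Flight3.
Gate, FlightNo → DepTime: restricted closure across fragments reaches DepTime.
Capacity → Gate lies within Flight3.
Every dependency is enforceable on the fragments, so the decomposition is dependency-preserving.

none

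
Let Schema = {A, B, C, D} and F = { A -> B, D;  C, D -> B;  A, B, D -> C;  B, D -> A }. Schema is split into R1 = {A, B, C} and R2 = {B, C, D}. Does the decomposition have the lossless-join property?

No

Common attributes: R1 ∩ R2 = {B, C}.
No dependency enlarges {B, C}, so (B, C)⁺ = {B, C}.
The closure contains neither all of R1 = {A, B, C} nor all of R2 = {B, C, D}, so the common attributes are not a superkey of either fragment. The join is lossy.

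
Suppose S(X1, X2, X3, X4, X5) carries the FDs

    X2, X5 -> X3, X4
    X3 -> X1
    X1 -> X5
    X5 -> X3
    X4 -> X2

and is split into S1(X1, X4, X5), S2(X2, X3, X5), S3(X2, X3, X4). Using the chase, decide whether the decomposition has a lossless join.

Yes

Chase test. Columns are X1, X2, X3, X4, X5; row i has aⱼ where attribute j ∈ Si, else bᵢⱼ.
Initial tableau (one row per fragment):
  row 1: a1 b12 b13 a4 a5
  row 2: b21 a2 a3 b24 a5
  row 3: b31 a2 a3 a4 b35
Rows 2 and 3 agree on X3; apply X3→X1 and equate their X1 entries.
Rows 2 and 3 agree on X1; apply X1→X5 and equate their X5 entries.
Rows 1 and 2 agree on X5; apply X5→X3 and equate their X3 entries.
Rows 1 and 3 agree on X4; apply X4→X2 and equate their X2 entries.
Rows 1 and 2 agree on X2, X5; apply X2, X5→X3, X4 and equate their X3, X4 entries.
Rows 1 and 2 agree on X3; apply X3→X1 and equate their X1 entries.
Row 1 is now all distinguished symbols — the join is lossless.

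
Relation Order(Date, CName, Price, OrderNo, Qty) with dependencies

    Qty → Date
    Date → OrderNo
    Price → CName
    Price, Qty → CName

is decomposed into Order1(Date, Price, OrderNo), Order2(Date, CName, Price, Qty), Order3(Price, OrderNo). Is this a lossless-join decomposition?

Yes

Chase test. Columns are Date, CName, Price, OrderNo, Qty; row i has aⱼ where attribute j ∈ Orderi, else bᵢⱼ.
Initial tableau (one row per fragment):
  row 1: a1 b12 a3 a4 b15
  row 2: a1 a2 a3 b24 a5
  row 3: b31 b32 a3 a4 b35
Rows 1 and 2 agree on Date; apply Date→OrderNo and equate their OrderNo entries.
Rows 1 and 2 agree on Price; apply Price→CName and equate their CName entries.
Rows 1 and 3 agree on Price; apply Price→CName and equate their CName entries.
Row 2 is now all distinguished symbols — the join is lossless.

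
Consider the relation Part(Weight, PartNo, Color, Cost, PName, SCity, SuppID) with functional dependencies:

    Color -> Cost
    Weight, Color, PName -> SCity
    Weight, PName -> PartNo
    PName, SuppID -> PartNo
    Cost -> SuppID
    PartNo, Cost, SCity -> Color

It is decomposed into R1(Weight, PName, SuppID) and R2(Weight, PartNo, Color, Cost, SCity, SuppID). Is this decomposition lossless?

No

Common attributes: R1 ∩ R2 = {Weight, SuppID}.
No dependency enlarges {Weight, SuppID}, so (Weight, SuppID)⁺ = {Weight, SuppID}.
The closure contains neither all of R1 = {Weight, PName, SuppID} nor all of R2 = {Weight, PartNo, Color, Cost, SCity, SuppID}, so the common attributes are not a superkey of either fragment. The join is lossy.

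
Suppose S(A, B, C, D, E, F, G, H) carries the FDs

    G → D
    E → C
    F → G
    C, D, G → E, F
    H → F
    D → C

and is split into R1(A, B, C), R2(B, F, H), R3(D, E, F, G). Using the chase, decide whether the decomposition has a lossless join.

Chase test. Columns are A, B, C, D, E, F, G, H; row i has aⱼ where attribute j ∈ Ri, else bᵢⱼ.
Initial tableau (one row per fragment):
  row 1: a1 a2 a3 b14 b15 b16 b17 b18
  row 2: b21 a2 b23 b24 b25 a6 b27 a8
  row 3: b31 b32 b33 a4 a5 a6 a7 b38
Rows 2 and 3 agree on F; apply F→G and equate their G entries.
Rows 2 and 3 agree on G; apply G→D and equate their D entries.
Rows 2 and 3 agree on D; apply D→C and equate their C entries.
Rows 2 and 3 agree on C, D, G; apply C, D, G→E, F and equate their E, F entries.
No row becomes fully distinguished — the join is lossy.

No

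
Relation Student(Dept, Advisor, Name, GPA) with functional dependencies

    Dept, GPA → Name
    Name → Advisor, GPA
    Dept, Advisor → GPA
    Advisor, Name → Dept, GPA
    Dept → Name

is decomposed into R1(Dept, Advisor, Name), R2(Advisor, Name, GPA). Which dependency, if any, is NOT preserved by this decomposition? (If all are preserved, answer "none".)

Dept, GPA → Name: restricted closure across fragments reaches Name.
Name → Advisor, GPA lies within R2.
Dept, Advisor → GPA: restricted closure across fragments reaches GPA.
Advisor, Name → Dept, GPA: restricted closure across fragments reaches Dept, GPA.
Dept → Name lies within R1.
Every dependency is enforceable on the fragments, so the decomposition is dependency-preserving.

none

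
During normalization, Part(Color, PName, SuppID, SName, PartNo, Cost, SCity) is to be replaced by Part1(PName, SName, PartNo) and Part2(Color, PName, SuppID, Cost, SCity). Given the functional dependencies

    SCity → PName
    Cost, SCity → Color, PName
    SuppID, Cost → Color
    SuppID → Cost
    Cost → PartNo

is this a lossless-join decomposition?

Common attributes: Part1 ∩ Part2 = {PName}.
No dependency enlarges {PName}, so (PName)⁺ = {PName}.
The closure contains neither all of Part1 = {PName, SName, PartNo} nor all of Part2 = {Color, PName, SuppID, Cost, SCity}, so the common attributes are not a superkey of either fragment. The join is lossy.

No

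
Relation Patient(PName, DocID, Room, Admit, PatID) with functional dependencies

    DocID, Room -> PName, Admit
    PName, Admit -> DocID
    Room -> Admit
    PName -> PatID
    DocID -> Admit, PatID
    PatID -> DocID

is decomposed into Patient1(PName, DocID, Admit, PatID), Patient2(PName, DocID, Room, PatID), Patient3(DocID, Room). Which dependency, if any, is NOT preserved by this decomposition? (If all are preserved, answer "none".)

Check Room → Admit: no single fragment contains all of {Room, Admit}, and the restricted closure of {Room} across the fragments never reaches {Admit}.
DocID, Room → PName, Admit is preserved.
PName, Admit → DocID is preserved.
PName → PatID is preserved.
DocID → Admit, PatID is preserved.
PatID → DocID is preserved.

Room -> Admit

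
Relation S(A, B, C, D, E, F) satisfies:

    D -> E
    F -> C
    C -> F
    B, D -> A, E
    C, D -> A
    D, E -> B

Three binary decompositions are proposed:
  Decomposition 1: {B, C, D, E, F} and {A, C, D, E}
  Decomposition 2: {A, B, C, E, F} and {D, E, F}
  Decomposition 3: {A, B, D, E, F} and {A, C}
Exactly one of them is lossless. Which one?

Decomposition 1: common = {C, D, E}, closure = {A, B, C, D, E, F} → lossless.
Decomposition 2: common = {E, F}, closure = {C, E, F} → lossy.
Decomposition 3: common = {A}, closure = {A} → lossy.

Decomposition 1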